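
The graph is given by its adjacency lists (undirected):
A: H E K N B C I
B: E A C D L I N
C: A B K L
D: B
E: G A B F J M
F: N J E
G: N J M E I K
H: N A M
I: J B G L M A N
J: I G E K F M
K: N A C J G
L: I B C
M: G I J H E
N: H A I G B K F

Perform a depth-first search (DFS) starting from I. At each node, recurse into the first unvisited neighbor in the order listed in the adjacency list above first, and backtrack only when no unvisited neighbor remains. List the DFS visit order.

I -> J -> G -> N -> H -> A -> E -> B -> C -> K -> L -> D -> F -> M

Visit I
I → J
J → G
G → N
N → H
H → A
A → E
E → B
B → C
C → K
C → L
B → D
E → F
E → M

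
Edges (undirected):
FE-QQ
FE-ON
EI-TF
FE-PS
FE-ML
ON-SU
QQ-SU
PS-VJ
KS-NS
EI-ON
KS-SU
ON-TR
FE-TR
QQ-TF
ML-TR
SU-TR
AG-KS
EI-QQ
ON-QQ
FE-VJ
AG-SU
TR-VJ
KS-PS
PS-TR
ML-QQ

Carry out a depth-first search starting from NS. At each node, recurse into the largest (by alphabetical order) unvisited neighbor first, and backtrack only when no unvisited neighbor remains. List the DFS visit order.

Visit NS
NS → KS
KS → SU
SU → TR
TR → VJ
VJ → PS
PS → FE
FE → QQ
QQ → TF
TF → EI
EI → ON
QQ → ML
SU → AG

NS -> KS -> SU -> TR -> VJ -> PS -> FE -> QQ -> TF -> EI -> ON -> ML -> AG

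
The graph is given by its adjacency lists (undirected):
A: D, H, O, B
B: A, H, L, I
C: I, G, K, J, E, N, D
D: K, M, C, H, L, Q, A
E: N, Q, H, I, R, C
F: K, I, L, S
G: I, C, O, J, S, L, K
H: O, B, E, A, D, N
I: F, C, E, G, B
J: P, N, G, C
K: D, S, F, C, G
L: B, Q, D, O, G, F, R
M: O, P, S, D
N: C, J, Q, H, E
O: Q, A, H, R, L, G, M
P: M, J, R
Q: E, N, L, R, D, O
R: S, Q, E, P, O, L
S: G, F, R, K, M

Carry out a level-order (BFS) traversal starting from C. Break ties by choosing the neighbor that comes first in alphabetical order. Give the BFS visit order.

C -> D -> E -> G -> I -> J -> K -> N -> A -> H -> L -> M -> Q -> R -> O -> S -> B -> F -> P

Visit C; enqueue D, E, G, I, J, K, N → queue [D, E, G, I, J, K, N]
Visit D; enqueue A, H, L, M, Q → queue [E, G, I, J, K, N, A, H, L, M, Q]
Visit E; enqueue R → queue [G, I, J, K, N, A, H, L, M, Q, R]
Visit G; enqueue O, S → queue [I, J, K, N, A, H, L, M, Q, R, O, S]
Visit I; enqueue B, F → queue [J, K, N, A, H, L, M, Q, R, O, S, B, F]
Visit J; enqueue P → queue [K, N, A, H, L, M, Q, R, O, S, B, F, P]
Visit K → queue [N, A, H, L, M, Q, R, O, S, B, F, P]
Visit N → queue [A, H, L, M, Q, R, O, S, B, F, P]
Visit A → queue [H, L, M, Q, R, O, S, B, F, P]
Visit H → queue [L, M, Q, R, O, S, B, F, P]
Visit L → queue [M, Q, R, O, S, B, F, P]
Visit M → queue [Q, R, O, S, B, F, P]
Visit Q → queue [R, O, S, B, F, P]
Visit R → queue [O, S, B, F, P]
Visit O → queue [S, B, F, P]
Visit S → queue [B, F, P]
Visit B → queue [F, P]
Visit F → queue [P]
Visit P → queue []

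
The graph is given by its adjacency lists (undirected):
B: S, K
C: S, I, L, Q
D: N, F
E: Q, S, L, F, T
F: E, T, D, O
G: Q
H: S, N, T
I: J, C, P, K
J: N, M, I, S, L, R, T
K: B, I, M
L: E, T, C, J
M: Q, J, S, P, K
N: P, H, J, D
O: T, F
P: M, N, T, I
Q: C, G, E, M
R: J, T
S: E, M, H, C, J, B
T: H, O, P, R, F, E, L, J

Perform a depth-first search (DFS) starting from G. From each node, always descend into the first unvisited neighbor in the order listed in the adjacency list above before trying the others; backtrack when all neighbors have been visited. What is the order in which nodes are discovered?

G, Q, C, S, E, L, T, H, N, P, M, J, I, K, B, R, D, F, O

Visit G
G → Q
Q → C
C → S
S → E
E → L
L → T
T → H
H → N
N → P
P → M
M → J
J → I
I → K
K → B
J → R
N → D
D → F
F → O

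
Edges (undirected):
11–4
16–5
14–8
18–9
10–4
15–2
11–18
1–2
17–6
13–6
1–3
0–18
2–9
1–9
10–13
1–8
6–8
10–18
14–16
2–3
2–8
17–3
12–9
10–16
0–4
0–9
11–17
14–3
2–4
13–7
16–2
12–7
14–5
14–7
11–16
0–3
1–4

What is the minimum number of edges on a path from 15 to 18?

3

Level 0: 15
Level 1: 2
Level 2: 1, 3, 4, 8, 9, 16
Level 3: 0, 5, 6, 10, 11, 12, 14, 17, 18
Level 4: 7, 13
18 first appears at level 3.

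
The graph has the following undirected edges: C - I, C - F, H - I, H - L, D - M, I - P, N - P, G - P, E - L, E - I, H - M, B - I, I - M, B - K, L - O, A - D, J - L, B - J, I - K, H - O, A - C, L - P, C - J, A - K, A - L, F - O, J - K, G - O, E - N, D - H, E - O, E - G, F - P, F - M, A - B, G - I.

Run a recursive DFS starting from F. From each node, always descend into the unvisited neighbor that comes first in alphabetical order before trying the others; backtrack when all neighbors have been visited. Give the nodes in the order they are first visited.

Visit F
F → C
C → A
A → B
B → I
I → E
E → G
G → O
O → H
H → D
D → M
H → L
L → J
J → K
L → P
P → N

F C A B I E G O H D M L J K P N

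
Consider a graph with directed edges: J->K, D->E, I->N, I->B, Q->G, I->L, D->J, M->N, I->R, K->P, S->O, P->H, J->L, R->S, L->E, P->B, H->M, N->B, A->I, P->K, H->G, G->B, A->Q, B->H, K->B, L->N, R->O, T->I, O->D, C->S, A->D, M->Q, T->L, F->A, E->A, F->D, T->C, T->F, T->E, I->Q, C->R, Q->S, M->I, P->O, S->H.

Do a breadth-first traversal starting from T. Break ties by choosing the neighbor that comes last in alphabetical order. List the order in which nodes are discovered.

Visit T; enqueue L, I, F, E, C → queue [L, I, F, E, C]
Visit L; enqueue N → queue [I, F, E, C, N]
Visit I; enqueue R, Q, B → queue [F, E, C, N, R, Q, B]
Visit F; enqueue D, A → queue [E, C, N, R, Q, B, D, A]
Visit E → queue [C, N, R, Q, B, D, A]
Visit C; enqueue S → queue [N, R, Q, B, D, A, S]
Visit N → queue [R, Q, B, D, A, S]
Visit R; enqueue O → queue [Q, B, D, A, S, O]
Visit Q; enqueue G → queue [B, D, A, S, O, G]
Visit B; enqueue H → queue [D, A, S, O, G, H]
Visit D; enqueue J → queue [A, S, O, G, H, J]
Visit A → queue [S, O, G, H, J]
Visit S → queue [O, G, H, J]
Visit O → queue [G, H, J]
Visit G → queue [H, J]
Visit H; enqueue M → queue [J, M]
Visit J; enqueue K → queue [M, K]
Visit M → queue [K]
Visit K; enqueue P → queue [P]
Visit P → queue []

T, L, I, F, E, C, N, R, Q, B, D, A, S, O, G, H, J, M, K, P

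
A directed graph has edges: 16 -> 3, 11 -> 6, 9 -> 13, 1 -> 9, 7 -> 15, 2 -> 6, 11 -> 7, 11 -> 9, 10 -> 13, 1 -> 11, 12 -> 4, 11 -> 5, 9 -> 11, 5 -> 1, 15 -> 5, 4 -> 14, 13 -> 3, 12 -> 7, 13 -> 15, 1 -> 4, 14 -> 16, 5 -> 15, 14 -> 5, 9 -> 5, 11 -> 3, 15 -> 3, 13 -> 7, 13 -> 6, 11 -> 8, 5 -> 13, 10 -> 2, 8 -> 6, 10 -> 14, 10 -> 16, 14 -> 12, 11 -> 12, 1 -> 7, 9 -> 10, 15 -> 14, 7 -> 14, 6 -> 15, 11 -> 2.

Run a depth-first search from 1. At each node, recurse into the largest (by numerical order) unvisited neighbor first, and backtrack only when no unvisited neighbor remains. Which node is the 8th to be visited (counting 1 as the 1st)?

3

Visit 1
1 → 11
11 → 12
12 → 7
7 → 15
15 → 14
14 → 16
16 → 3
14 → 5
5 → 13
13 → 6
12 → 4
11 → 9
9 → 10
10 → 2
11 → 8

Visit order: 1, 11, 12, 7, 15, 14, 16, 3, 5, 13, 6, 4, 9, 10, 2, 8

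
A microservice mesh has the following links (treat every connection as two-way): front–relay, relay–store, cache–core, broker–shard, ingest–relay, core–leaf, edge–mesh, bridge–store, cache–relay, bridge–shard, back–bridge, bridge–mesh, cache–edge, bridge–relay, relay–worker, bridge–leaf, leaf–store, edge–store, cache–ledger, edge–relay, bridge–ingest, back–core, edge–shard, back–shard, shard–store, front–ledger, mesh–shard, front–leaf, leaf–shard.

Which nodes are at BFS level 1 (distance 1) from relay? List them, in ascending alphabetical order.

Level 0: relay
Level 1: bridge, cache, edge, front, ingest, store, worker
Level 2: back, core, leaf, ledger, mesh, shard
Level 3: broker

bridge, cache, edge, front, ingest, store, worker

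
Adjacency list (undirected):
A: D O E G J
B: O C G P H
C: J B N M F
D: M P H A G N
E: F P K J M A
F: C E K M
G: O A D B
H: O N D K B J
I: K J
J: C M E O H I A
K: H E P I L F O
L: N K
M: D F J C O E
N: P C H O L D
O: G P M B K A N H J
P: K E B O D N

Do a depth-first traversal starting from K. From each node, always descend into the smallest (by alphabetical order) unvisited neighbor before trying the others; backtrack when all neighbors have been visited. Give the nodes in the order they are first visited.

Visit K
K → E
E → A
A → D
D → G
G → B
B → C
C → F
F → M
M → J
J → H
H → N
N → L
N → O
O → P
J → I

K, E, A, D, G, B, C, F, M, J, H, N, L, O, P, I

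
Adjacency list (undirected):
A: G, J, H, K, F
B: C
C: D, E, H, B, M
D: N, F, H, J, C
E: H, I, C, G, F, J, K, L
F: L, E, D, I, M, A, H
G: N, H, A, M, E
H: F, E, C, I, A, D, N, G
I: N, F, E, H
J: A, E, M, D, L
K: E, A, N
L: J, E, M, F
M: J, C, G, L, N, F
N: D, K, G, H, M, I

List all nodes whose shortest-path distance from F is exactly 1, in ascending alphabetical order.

Level 0: F
Level 1: A, D, E, H, I, L, M
Level 2: C, G, J, K, N
Level 3: B

A, D, E, H, I, L, M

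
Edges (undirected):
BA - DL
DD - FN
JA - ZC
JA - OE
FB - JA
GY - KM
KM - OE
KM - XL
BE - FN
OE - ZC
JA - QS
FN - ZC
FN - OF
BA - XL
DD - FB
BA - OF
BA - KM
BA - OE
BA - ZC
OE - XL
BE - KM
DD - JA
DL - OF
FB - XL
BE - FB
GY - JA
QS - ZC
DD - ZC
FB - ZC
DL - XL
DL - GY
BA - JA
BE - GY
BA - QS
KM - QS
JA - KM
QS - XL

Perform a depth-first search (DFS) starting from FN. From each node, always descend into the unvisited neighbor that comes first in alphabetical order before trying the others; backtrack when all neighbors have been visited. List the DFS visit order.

Visit FN
FN → BE
BE → FB
FB → DD
DD → JA
JA → BA
BA → DL
DL → GY
GY → KM
KM → OE
OE → XL
XL → QS
QS → ZC
DL → OF

FN → BE → FB → DD → JA → BA → DL → GY → KM → OE → XL → QS → ZC → OF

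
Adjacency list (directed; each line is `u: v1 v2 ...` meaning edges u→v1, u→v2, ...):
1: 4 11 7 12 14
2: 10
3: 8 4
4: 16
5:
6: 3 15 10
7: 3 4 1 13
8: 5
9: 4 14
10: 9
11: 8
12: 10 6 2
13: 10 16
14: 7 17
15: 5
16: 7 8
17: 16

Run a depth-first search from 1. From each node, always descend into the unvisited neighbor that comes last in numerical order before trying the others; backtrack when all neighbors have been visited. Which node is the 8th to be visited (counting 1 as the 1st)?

13

Visit 1
1 → 14
14 → 17
17 → 16
16 → 8
8 → 5
16 → 7
7 → 13
13 → 10
10 → 9
9 → 4
7 → 3
1 → 12
12 → 6
6 → 15
12 → 2
1 → 11

Visit order: 1, 14, 17, 16, 8, 5, 7, 13, 10, 9, 4, 3, 12, 6, 15, 2, 11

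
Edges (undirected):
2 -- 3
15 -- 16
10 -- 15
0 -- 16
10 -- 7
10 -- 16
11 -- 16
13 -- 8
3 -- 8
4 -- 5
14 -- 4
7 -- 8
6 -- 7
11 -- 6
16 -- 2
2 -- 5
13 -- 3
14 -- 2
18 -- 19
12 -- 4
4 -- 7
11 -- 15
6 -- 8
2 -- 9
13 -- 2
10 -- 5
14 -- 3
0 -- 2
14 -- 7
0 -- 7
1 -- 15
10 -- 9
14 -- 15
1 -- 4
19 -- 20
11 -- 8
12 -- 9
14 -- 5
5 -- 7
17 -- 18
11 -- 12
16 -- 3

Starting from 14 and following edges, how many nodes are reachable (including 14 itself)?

BFS from 14 visits: 14, 2, 3, 4, 5, 7, 15, 0, 9, 13, 16, 8, 1, 12, 10, 6, 11
Reachable nodes: 17 of 21 total.

17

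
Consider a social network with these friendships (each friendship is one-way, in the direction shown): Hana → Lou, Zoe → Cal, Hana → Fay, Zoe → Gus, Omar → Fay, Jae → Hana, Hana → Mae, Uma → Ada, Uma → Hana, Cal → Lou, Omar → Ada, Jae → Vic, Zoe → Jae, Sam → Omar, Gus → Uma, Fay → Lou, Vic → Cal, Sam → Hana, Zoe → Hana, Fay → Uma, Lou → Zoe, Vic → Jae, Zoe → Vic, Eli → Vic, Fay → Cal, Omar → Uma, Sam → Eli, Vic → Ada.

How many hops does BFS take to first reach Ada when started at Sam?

2

Level 0: Sam
Level 1: Eli, Hana, Omar
Level 2: Ada, Fay, Lou, Mae, Uma, Vic
Level 3: Cal, Jae, Zoe
Level 4: Gus
Ada first appears at level 2.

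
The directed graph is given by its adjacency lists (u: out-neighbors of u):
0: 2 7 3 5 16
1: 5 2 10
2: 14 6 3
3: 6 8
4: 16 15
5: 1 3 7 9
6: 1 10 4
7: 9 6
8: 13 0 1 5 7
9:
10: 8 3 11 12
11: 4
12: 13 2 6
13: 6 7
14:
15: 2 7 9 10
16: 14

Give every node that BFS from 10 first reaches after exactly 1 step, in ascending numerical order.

3, 8, 11, 12

Level 0: 10
Level 1: 3, 8, 11, 12
Level 2: 0, 1, 2, 4, 5, 6, 7, 13
Level 3: 9, 14, 15, 16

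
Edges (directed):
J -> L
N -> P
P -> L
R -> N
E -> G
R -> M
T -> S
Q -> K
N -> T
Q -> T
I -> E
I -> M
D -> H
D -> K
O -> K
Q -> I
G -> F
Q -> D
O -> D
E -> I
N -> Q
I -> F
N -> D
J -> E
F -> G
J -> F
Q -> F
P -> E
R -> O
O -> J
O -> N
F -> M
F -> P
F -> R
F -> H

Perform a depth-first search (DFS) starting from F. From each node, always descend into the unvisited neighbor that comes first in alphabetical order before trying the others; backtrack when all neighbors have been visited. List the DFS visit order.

F → G → H → M → P → E → I → L → R → N → D → K → Q → T → S → O → J

Visit F
F → G
F → H
F → M
F → P
P → E
E → I
P → L
F → R
R → N
N → D
D → K
N → Q
Q → T
T → S
R → O
O → J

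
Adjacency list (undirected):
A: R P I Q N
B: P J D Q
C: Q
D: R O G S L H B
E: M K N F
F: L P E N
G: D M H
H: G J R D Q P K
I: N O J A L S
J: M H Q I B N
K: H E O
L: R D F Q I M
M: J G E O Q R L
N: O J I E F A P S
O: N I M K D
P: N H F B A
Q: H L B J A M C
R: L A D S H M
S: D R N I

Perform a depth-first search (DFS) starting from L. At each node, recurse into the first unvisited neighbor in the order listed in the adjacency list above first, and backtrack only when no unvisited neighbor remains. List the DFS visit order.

Visit L
L → R
R → A
A → P
P → N
N → O
O → I
I → J
J → M
M → G
G → D
D → S
D → H
H → Q
Q → B
Q → C
H → K
K → E
E → F

L, R, A, P, N, O, I, J, M, G, D, S, H, Q, B, C, K, E, F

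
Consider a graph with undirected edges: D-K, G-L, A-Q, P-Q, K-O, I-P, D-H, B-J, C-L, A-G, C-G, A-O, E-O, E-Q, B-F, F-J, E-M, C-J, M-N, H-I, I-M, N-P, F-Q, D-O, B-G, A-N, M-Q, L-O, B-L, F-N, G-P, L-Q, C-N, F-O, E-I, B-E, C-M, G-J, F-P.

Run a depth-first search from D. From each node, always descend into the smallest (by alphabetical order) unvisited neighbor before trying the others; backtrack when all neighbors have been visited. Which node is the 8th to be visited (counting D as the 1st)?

C

Visit D
D → H
H → I
I → E
E → B
B → F
F → J
J → C
C → G
G → A
A → N
N → M
M → Q
Q → L
L → O
O → K
Q → P

Visit order: D, H, I, E, B, F, J, C, G, A, N, M, Q, L, O, K, P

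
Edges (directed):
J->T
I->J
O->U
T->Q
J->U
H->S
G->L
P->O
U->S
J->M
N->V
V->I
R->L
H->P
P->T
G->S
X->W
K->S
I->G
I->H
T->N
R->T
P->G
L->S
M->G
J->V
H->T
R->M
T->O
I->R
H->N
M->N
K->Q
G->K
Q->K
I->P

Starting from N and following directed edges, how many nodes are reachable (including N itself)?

16

BFS from N visits: N, V, I, R, P, J, H, G, T, M, L, O, U, S, K, Q
Reachable nodes: 16 of 18 total.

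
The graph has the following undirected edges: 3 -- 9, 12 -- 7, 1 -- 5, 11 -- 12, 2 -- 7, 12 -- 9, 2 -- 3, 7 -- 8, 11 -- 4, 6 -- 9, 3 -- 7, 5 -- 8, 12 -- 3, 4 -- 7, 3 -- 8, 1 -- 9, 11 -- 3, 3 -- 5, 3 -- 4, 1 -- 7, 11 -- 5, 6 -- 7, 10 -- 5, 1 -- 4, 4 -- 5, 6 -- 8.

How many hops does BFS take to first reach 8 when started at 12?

Level 0: 12
Level 1: 3, 7, 9, 11
Level 2: 1, 2, 4, 5, 6, 8
Level 3: 10
8 first appears at level 2.

2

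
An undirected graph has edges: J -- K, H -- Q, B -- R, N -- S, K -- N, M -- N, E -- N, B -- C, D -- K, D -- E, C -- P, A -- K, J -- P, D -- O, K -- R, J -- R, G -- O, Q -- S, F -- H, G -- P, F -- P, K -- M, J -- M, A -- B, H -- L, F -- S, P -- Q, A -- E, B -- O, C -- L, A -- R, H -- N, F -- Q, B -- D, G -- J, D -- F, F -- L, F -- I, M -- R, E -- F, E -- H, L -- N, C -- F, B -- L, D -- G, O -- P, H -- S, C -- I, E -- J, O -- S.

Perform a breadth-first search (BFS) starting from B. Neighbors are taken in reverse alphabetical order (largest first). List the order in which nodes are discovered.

B -> R -> O -> L -> D -> C -> A -> M -> K -> J -> S -> P -> G -> N -> H -> F -> E -> I -> Q

Visit B; enqueue R, O, L, D, C, A → queue [R, O, L, D, C, A]
Visit R; enqueue M, K, J → queue [O, L, D, C, A, M, K, J]
Visit O; enqueue S, P, G → queue [L, D, C, A, M, K, J, S, P, G]
Visit L; enqueue N, H, F → queue [D, C, A, M, K, J, S, P, G, N, H, F]
Visit D; enqueue E → queue [C, A, M, K, J, S, P, G, N, H, F, E]
Visit C; enqueue I → queue [A, M, K, J, S, P, G, N, H, F, E, I]
Visit A → queue [M, K, J, S, P, G, N, H, F, E, I]
Visit M → queue [K, J, S, P, G, N, H, F, E, I]
Visit K → queue [J, S, P, G, N, H, F, E, I]
Visit J → queue [S, P, G, N, H, F, E, I]
Visit S; enqueue Q → queue [P, G, N, H, F, E, I, Q]
Visit P → queue [G, N, H, F, E, I, Q]
Visit G → queue [N, H, F, E, I, Q]
Visit N → queue [H, F, E, I, Q]
Visit H → queue [F, E, I, Q]
Visit F → queue [E, I, Q]
Visit E → queue [I, Q]
Visit I → queue [Q]
Visit Q → queue []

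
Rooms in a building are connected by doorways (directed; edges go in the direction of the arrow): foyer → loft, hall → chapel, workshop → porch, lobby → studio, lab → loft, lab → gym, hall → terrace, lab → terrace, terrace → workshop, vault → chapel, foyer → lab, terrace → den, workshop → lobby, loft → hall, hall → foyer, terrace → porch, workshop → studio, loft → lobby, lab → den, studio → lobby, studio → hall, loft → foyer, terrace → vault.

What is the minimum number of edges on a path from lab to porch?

2

Level 0: lab
Level 1: den, gym, loft, terrace
Level 2: foyer, hall, lobby, porch, vault, workshop
Level 3: chapel, studio
porch first appears at level 2.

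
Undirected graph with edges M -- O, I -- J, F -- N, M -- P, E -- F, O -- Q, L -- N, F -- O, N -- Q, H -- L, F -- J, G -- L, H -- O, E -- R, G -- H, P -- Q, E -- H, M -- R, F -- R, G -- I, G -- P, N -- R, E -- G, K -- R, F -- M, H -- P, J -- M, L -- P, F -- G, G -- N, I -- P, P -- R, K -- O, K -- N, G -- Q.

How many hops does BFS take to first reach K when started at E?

2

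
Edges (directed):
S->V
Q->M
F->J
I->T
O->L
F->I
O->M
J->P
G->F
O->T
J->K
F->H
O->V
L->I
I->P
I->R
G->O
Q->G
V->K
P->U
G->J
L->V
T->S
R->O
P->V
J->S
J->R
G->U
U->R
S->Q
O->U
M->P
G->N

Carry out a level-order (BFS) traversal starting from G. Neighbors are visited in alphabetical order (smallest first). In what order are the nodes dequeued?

G, F, J, N, O, U, H, I, K, P, R, S, L, M, T, V, Q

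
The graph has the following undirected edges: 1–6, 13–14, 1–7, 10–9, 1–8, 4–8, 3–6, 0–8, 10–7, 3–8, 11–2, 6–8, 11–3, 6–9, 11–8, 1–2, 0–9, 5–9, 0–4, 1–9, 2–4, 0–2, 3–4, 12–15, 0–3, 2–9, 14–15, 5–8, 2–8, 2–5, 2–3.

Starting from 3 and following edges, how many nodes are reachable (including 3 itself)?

BFS from 3 visits: 3, 0, 2, 4, 6, 8, 11, 9, 1, 5, 10, 7
Reachable nodes: 12 of 16 total.

12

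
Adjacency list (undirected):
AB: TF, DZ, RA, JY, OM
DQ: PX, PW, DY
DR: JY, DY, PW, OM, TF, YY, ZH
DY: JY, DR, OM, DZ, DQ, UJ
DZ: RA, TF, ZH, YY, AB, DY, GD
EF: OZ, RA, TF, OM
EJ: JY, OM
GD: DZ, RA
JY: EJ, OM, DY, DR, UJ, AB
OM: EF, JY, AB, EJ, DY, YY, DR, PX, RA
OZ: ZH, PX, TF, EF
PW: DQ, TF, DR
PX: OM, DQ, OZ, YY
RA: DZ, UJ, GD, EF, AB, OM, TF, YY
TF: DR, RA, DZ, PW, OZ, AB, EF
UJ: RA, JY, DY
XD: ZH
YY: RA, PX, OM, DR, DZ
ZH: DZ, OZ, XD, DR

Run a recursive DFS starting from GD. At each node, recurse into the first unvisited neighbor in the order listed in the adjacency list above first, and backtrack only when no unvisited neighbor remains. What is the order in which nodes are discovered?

Visit GD
GD → DZ
DZ → RA
RA → UJ
UJ → JY
JY → EJ
EJ → OM
OM → EF
EF → OZ
OZ → ZH
ZH → XD
ZH → DR
DR → DY
DY → DQ
DQ → PX
PX → YY
DQ → PW
PW → TF
TF → AB

GD, DZ, RA, UJ, JY, EJ, OM, EF, OZ, ZH, XD, DR, DY, DQ, PX, YY, PW, TF, AB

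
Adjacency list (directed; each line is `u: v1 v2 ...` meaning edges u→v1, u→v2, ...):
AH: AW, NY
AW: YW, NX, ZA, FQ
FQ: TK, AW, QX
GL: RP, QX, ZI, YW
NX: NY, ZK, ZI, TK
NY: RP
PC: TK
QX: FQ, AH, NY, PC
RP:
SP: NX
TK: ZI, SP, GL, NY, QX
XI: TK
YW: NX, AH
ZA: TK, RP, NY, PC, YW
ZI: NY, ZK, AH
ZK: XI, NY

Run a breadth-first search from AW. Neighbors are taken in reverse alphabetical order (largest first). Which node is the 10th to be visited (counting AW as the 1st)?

Visit AW; enqueue ZA, YW, NX, FQ → queue [ZA, YW, NX, FQ]
Visit ZA; enqueue TK, RP, PC, NY → queue [YW, NX, FQ, TK, RP, PC, NY]
Visit YW; enqueue AH → queue [NX, FQ, TK, RP, PC, NY, AH]
Visit NX; enqueue ZK, ZI → queue [FQ, TK, RP, PC, NY, AH, ZK, ZI]
Visit FQ; enqueue QX → queue [TK, RP, PC, NY, AH, ZK, ZI, QX]
Visit TK; enqueue SP, GL → queue [RP, PC, NY, AH, ZK, ZI, QX, SP, GL]
Visit RP → queue [PC, NY, AH, ZK, ZI, QX, SP, GL]
Visit PC → queue [NY, AH, ZK, ZI, QX, SP, GL]
Visit NY → queue [AH, ZK, ZI, QX, SP, GL]
Visit AH → queue [ZK, ZI, QX, SP, GL]
Visit ZK; enqueue XI → queue [ZI, QX, SP, GL, XI]
Visit ZI → queue [QX, SP, GL, XI]
Visit QX → queue [SP, GL, XI]
Visit SP → queue [GL, XI]
Visit GL → queue [XI]
Visit XI → queue []

Visit order: AW, ZA, YW, NX, FQ, TK, RP, PC, NY, AH, ZK, ZI, QX, SP, GL, XI

AH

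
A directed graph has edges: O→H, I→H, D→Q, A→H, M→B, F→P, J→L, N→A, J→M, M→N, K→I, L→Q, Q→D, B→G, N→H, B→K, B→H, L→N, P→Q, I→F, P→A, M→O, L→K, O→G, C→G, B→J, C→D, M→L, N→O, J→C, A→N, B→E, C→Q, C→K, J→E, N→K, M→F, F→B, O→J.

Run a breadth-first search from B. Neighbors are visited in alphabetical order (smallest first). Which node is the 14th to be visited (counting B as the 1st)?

Visit B; enqueue E, G, H, J, K → queue [E, G, H, J, K]
Visit E → queue [G, H, J, K]
Visit G → queue [H, J, K]
Visit H → queue [J, K]
Visit J; enqueue C, L, M → queue [K, C, L, M]
Visit K; enqueue I → queue [C, L, M, I]
Visit C; enqueue D, Q → queue [L, M, I, D, Q]
Visit L; enqueue N → queue [M, I, D, Q, N]
Visit M; enqueue F, O → queue [I, D, Q, N, F, O]
Visit I → queue [D, Q, N, F, O]
Visit D → queue [Q, N, F, O]
Visit Q → queue [N, F, O]
Visit N; enqueue A → queue [F, O, A]
Visit F; enqueue P → queue [O, A, P]
Visit O → queue [A, P]
Visit A → queue [P]
Visit P → queue []

Visit order: B, E, G, H, J, K, C, L, M, I, D, Q, N, F, O, A, P

F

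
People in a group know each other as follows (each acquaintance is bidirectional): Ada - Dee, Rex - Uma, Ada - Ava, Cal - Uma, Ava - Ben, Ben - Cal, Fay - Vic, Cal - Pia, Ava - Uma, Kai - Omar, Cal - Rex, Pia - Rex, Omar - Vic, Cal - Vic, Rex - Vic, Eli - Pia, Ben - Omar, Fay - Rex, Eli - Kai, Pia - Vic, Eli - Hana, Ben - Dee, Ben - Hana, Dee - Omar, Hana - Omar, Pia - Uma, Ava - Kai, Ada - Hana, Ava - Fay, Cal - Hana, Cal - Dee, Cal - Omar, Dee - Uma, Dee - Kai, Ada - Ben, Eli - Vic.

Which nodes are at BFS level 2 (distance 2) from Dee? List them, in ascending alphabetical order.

Level 0: Dee
Level 1: Ada, Ben, Cal, Kai, Omar, Uma
Level 2: Ava, Eli, Hana, Pia, Rex, Vic
Level 3: Fay

Ava, Eli, Hana, Pia, Rex, Vic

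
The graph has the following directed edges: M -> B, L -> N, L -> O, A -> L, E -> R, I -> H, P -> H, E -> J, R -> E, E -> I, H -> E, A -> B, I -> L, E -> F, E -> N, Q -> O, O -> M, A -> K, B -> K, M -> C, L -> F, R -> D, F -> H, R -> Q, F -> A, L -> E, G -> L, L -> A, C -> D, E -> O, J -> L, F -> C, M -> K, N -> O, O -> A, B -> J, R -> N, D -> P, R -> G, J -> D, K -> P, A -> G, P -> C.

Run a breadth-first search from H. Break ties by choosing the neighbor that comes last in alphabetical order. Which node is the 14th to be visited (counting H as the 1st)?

L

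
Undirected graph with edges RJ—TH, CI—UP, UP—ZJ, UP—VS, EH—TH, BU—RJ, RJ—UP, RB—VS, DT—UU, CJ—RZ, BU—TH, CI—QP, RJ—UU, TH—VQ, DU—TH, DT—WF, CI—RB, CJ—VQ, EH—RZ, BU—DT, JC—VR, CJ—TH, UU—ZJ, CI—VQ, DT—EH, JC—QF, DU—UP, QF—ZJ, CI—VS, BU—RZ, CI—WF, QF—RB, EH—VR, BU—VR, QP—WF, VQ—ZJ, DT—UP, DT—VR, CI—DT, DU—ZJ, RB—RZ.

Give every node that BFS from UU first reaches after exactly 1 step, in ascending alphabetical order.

DT, RJ, ZJ

Level 0: UU
Level 1: DT, RJ, ZJ
Level 2: BU, CI, DU, EH, QF, TH, UP, VQ, VR, WF
Level 3: CJ, JC, QP, RB, RZ, VS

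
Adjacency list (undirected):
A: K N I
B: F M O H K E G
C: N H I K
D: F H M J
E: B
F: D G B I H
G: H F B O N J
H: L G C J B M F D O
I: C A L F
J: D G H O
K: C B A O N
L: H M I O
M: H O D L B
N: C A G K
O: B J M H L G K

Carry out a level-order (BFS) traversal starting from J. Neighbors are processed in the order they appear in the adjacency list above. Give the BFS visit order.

J D G H O F M B N L C K I E A

Visit J; enqueue D, G, H, O → queue [D, G, H, O]
Visit D; enqueue F, M → queue [G, H, O, F, M]
Visit G; enqueue B, N → queue [H, O, F, M, B, N]
Visit H; enqueue L, C → queue [O, F, M, B, N, L, C]
Visit O; enqueue K → queue [F, M, B, N, L, C, K]
Visit F; enqueue I → queue [M, B, N, L, C, K, I]
Visit M → queue [B, N, L, C, K, I]
Visit B; enqueue E → queue [N, L, C, K, I, E]
Visit N; enqueue A → queue [L, C, K, I, E, A]
Visit L → queue [C, K, I, E, A]
Visit C → queue [K, I, E, A]
Visit K → queue [I, E, A]
Visit I → queue [E, A]
Visit E → queue [A]
Visit A → queue []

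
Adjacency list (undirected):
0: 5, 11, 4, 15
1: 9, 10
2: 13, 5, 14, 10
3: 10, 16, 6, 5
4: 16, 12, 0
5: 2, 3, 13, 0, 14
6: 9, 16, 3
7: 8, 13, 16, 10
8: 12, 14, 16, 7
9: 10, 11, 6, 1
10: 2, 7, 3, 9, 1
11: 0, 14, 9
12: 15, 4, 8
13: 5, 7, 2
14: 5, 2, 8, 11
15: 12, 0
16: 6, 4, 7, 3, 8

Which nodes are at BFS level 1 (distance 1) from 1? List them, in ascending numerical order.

Level 0: 1
Level 1: 9, 10
Level 2: 2, 3, 6, 7, 11
Level 3: 0, 5, 8, 13, 14, 16
Level 4: 4, 12, 15

9, 10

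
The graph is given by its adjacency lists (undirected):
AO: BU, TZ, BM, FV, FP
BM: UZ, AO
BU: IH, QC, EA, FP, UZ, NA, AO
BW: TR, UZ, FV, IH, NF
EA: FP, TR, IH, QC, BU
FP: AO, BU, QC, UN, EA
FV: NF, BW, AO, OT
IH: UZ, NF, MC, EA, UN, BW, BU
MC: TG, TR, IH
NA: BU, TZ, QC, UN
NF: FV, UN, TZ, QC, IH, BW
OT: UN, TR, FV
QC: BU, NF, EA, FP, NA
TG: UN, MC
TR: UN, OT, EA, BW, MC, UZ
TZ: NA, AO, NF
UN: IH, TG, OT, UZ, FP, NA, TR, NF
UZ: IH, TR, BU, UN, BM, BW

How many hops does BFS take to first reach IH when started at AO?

2

Level 0: AO
Level 1: BM, BU, FP, FV, TZ
Level 2: BW, EA, IH, NA, NF, OT, QC, UN, UZ
Level 3: MC, TG, TR
IH first appears at level 2.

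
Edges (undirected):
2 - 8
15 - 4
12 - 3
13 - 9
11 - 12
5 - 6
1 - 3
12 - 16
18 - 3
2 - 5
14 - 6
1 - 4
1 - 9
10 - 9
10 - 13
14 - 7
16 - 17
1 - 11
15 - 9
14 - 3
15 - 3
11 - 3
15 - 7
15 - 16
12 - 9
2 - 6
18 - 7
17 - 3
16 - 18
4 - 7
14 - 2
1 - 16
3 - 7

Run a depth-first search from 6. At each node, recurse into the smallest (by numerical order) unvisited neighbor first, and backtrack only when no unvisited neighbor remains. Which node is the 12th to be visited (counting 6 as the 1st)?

10

Visit 6
6 → 2
2 → 5
2 → 8
2 → 14
14 → 3
3 → 1
1 → 4
4 → 7
7 → 15
15 → 9
9 → 10
10 → 13
9 → 12
12 → 11
12 → 16
16 → 17
16 → 18

Visit order: 6, 2, 5, 8, 14, 3, 1, 4, 7, 15, 9, 10, 13, 12, 11, 16, 17, 18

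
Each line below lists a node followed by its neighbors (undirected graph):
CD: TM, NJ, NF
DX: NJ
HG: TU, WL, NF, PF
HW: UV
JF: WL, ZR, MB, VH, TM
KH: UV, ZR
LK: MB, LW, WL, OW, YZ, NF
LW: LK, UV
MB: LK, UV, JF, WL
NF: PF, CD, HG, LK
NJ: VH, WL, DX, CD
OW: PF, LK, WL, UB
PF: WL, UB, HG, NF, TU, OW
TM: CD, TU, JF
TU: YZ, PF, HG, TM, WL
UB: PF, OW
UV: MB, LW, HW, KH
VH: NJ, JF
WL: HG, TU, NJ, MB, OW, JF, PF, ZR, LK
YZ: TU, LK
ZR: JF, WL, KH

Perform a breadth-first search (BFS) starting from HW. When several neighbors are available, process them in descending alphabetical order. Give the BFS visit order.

Visit HW; enqueue UV → queue [UV]
Visit UV; enqueue MB, LW, KH → queue [MB, LW, KH]
Visit MB; enqueue WL, LK, JF → queue [LW, KH, WL, LK, JF]
Visit LW → queue [KH, WL, LK, JF]
Visit KH; enqueue ZR → queue [WL, LK, JF, ZR]
Visit WL; enqueue TU, PF, OW, NJ, HG → queue [LK, JF, ZR, TU, PF, OW, NJ, HG]
Visit LK; enqueue YZ, NF → queue [JF, ZR, TU, PF, OW, NJ, HG, YZ, NF]
Visit JF; enqueue VH, TM → queue [ZR, TU, PF, OW, NJ, HG, YZ, NF, VH, TM]
Visit ZR → queue [TU, PF, OW, NJ, HG, YZ, NF, VH, TM]
Visit TU → queue [PF, OW, NJ, HG, YZ, NF, VH, TM]
Visit PF; enqueue UB → queue [OW, NJ, HG, YZ, NF, VH, TM, UB]
Visit OW → queue [NJ, HG, YZ, NF, VH, TM, UB]
Visit NJ; enqueue DX, CD → queue [HG, YZ, NF, VH, TM, UB, DX, CD]
Visit HG → queue [YZ, NF, VH, TM, UB, DX, CD]
Visit YZ → queue [NF, VH, TM, UB, DX, CD]
Visit NF → queue [VH, TM, UB, DX, CD]
Visit VH → queue [TM, UB, DX, CD]
Visit TM → queue [UB, DX, CD]
Visit UB → queue [DX, CD]
Visit DX → queue [CD]
Visit CD → queue []

HW, UV, MB, LW, KH, WL, LK, JF, ZR, TU, PF, OW, NJ, HG, YZ, NF, VH, TM, UB, DX, CD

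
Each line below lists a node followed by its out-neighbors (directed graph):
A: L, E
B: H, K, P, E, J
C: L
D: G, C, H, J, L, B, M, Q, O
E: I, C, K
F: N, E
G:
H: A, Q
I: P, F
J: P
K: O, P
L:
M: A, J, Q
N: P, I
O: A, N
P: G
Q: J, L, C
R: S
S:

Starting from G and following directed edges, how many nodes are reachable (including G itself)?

1

BFS from G visits: G
Reachable nodes: 1 of 19 total.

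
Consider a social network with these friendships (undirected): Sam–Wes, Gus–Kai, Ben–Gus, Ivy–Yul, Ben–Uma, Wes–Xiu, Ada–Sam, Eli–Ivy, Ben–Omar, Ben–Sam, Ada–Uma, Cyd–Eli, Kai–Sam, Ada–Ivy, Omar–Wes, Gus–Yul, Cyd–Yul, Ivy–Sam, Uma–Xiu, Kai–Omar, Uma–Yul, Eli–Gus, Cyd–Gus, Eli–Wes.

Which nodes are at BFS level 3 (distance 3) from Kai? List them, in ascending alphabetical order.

Uma, Xiu

Level 0: Kai
Level 1: Gus, Omar, Sam
Level 2: Ada, Ben, Cyd, Eli, Ivy, Wes, Yul
Level 3: Uma, Xiu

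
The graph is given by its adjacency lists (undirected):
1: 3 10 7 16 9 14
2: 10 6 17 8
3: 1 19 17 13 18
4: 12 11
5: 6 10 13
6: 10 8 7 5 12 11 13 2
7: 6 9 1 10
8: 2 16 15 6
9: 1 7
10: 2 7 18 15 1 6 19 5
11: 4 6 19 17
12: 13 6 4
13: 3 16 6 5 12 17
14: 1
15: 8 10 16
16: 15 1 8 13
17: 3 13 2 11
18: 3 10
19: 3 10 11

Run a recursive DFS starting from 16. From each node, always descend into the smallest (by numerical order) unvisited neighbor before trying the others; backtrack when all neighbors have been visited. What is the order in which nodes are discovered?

Visit 16
16 → 1
1 → 3
3 → 13
13 → 5
5 → 6
6 → 2
2 → 8
8 → 15
15 → 10
10 → 7
7 → 9
10 → 18
10 → 19
19 → 11
11 → 4
4 → 12
11 → 17
1 → 14

16 → 1 → 3 → 13 → 5 → 6 → 2 → 8 → 15 → 10 → 7 → 9 → 18 → 19 → 11 → 4 → 12 → 17 → 14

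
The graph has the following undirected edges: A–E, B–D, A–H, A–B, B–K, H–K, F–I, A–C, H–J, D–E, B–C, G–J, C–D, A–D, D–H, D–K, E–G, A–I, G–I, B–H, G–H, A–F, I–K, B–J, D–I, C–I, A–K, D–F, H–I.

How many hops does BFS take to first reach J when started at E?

Level 0: E
Level 1: A, D, G
Level 2: B, C, F, H, I, J, K
J first appears at level 2.

2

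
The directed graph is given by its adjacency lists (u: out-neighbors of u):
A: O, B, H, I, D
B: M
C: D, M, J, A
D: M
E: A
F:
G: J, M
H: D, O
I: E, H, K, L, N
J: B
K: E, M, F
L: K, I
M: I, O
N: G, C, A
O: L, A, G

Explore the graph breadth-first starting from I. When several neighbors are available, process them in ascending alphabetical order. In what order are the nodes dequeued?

I → E → H → K → L → N → A → D → O → F → M → C → G → B → J

Visit I; enqueue E, H, K, L, N → queue [E, H, K, L, N]
Visit E; enqueue A → queue [H, K, L, N, A]
Visit H; enqueue D, O → queue [K, L, N, A, D, O]
Visit K; enqueue F, M → queue [L, N, A, D, O, F, M]
Visit L → queue [N, A, D, O, F, M]
Visit N; enqueue C, G → queue [A, D, O, F, M, C, G]
Visit A; enqueue B → queue [D, O, F, M, C, G, B]
Visit D → queue [O, F, M, C, G, B]
Visit O → queue [F, M, C, G, B]
Visit F → queue [M, C, G, B]
Visit M → queue [C, G, B]
Visit C; enqueue J → queue [G, B, J]
Visit G → queue [B, J]
Visit B → queue [J]
Visit J → queue []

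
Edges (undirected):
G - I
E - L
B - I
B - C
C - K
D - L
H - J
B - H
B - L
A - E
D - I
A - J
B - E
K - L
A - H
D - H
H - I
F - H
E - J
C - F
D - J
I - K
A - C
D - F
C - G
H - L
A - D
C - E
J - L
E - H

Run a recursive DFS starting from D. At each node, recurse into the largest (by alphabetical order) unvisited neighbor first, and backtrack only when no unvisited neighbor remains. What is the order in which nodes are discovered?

D -> L -> K -> I -> H -> J -> E -> C -> G -> F -> B -> A

Visit D
D → L
L → K
K → I
I → H
H → J
J → E
E → C
C → G
C → F
C → B
C → A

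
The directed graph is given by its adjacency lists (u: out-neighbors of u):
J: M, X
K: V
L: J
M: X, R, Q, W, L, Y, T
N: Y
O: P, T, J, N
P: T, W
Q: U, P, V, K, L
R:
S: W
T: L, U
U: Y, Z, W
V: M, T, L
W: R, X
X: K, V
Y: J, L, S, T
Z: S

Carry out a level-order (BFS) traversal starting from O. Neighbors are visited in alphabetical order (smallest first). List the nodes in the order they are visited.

O J N P T M X Y W L U Q R K V S Z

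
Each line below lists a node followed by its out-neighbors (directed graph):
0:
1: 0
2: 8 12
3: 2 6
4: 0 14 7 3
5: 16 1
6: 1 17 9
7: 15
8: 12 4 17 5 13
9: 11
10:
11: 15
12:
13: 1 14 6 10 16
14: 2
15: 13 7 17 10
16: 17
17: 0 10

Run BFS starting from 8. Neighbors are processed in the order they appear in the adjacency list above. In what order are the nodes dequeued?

Visit 8; enqueue 12, 4, 17, 5, 13 → queue [12, 4, 17, 5, 13]
Visit 12 → queue [4, 17, 5, 13]
Visit 4; enqueue 0, 14, 7, 3 → queue [17, 5, 13, 0, 14, 7, 3]
Visit 17; enqueue 10 → queue [5, 13, 0, 14, 7, 3, 10]
Visit 5; enqueue 16, 1 → queue [13, 0, 14, 7, 3, 10, 16, 1]
Visit 13; enqueue 6 → queue [0, 14, 7, 3, 10, 16, 1, 6]
Visit 0 → queue [14, 7, 3, 10, 16, 1, 6]
Visit 14; enqueue 2 → queue [7, 3, 10, 16, 1, 6, 2]
Visit 7; enqueue 15 → queue [3, 10, 16, 1, 6, 2, 15]
Visit 3 → queue [10, 16, 1, 6, 2, 15]
Visit 10 → queue [16, 1, 6, 2, 15]
Visit 16 → queue [1, 6, 2, 15]
Visit 1 → queue [6, 2, 15]
Visit 6; enqueue 9 → queue [2, 15, 9]
Visit 2 → queue [15, 9]
Visit 15 → queue [9]
Visit 9; enqueue 11 → queue [11]
Visit 11 → queue []

8, 12, 4, 17, 5, 13, 0, 14, 7, 3, 10, 16, 1, 6, 2, 15, 9, 11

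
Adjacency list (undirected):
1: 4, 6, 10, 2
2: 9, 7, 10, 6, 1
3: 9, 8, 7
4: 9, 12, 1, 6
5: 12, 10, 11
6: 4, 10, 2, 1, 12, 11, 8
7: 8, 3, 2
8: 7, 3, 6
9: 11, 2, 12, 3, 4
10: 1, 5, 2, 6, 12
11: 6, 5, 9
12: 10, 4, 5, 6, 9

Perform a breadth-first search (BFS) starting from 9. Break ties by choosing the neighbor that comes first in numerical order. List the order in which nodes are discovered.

9, 2, 3, 4, 11, 12, 1, 6, 7, 10, 8, 5

Visit 9; enqueue 2, 3, 4, 11, 12 → queue [2, 3, 4, 11, 12]
Visit 2; enqueue 1, 6, 7, 10 → queue [3, 4, 11, 12, 1, 6, 7, 10]
Visit 3; enqueue 8 → queue [4, 11, 12, 1, 6, 7, 10, 8]
Visit 4 → queue [11, 12, 1, 6, 7, 10, 8]
Visit 11; enqueue 5 → queue [12, 1, 6, 7, 10, 8, 5]
Visit 12 → queue [1, 6, 7, 10, 8, 5]
Visit 1 → queue [6, 7, 10, 8, 5]
Visit 6 → queue [7, 10, 8, 5]
Visit 7 → queue [10, 8, 5]
Visit 10 → queue [8, 5]
Visit 8 → queue [5]
Visit 5 → queue []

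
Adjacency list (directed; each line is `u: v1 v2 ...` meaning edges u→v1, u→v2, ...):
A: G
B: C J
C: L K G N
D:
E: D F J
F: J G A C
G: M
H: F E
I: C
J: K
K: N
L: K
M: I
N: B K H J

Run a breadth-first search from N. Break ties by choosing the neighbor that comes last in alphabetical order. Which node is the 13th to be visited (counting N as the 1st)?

M

Visit N; enqueue K, J, H, B → queue [K, J, H, B]
Visit K → queue [J, H, B]
Visit J → queue [H, B]
Visit H; enqueue F, E → queue [B, F, E]
Visit B; enqueue C → queue [F, E, C]
Visit F; enqueue G, A → queue [E, C, G, A]
Visit E; enqueue D → queue [C, G, A, D]
Visit C; enqueue L → queue [G, A, D, L]
Visit G; enqueue M → queue [A, D, L, M]
Visit A → queue [D, L, M]
Visit D → queue [L, M]
Visit L → queue [M]
Visit M; enqueue I → queue [I]
Visit I → queue []

Visit order: N, K, J, H, B, F, E, C, G, A, D, L, M, I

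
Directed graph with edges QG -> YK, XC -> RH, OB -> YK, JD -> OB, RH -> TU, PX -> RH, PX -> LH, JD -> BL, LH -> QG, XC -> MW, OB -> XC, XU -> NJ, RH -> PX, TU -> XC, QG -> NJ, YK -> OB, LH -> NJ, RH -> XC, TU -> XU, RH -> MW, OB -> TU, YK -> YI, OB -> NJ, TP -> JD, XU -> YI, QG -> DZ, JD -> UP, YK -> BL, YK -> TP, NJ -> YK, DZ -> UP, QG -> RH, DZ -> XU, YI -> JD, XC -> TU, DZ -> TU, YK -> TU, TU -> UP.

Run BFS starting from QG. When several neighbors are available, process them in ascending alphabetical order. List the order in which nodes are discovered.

QG DZ NJ RH YK TU UP XU MW PX XC BL OB TP YI LH JD

Visit QG; enqueue DZ, NJ, RH, YK → queue [DZ, NJ, RH, YK]
Visit DZ; enqueue TU, UP, XU → queue [NJ, RH, YK, TU, UP, XU]
Visit NJ → queue [RH, YK, TU, UP, XU]
Visit RH; enqueue MW, PX, XC → queue [YK, TU, UP, XU, MW, PX, XC]
Visit YK; enqueue BL, OB, TP, YI → queue [TU, UP, XU, MW, PX, XC, BL, OB, TP, YI]
Visit TU → queue [UP, XU, MW, PX, XC, BL, OB, TP, YI]
Visit UP → queue [XU, MW, PX, XC, BL, OB, TP, YI]
Visit XU → queue [MW, PX, XC, BL, OB, TP, YI]
Visit MW → queue [PX, XC, BL, OB, TP, YI]
Visit PX; enqueue LH → queue [XC, BL, OB, TP, YI, LH]
Visit XC → queue [BL, OB, TP, YI, LH]
Visit BL → queue [OB, TP, YI, LH]
Visit OB → queue [TP, YI, LH]
Visit TP; enqueue JD → queue [YI, LH, JD]
Visit YI → queue [LH, JD]
Visit LH → queue [JD]
Visit JD → queue []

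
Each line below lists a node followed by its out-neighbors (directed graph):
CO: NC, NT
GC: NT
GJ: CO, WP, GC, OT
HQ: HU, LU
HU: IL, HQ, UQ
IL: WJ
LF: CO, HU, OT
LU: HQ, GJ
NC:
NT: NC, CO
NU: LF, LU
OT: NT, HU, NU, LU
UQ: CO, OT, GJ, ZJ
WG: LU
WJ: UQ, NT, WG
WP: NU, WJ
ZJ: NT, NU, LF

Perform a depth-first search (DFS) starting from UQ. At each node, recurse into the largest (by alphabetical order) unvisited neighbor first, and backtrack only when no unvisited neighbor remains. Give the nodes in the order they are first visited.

UQ → ZJ → NU → LU → HQ → HU → IL → WJ → WG → NT → NC → CO → GJ → WP → OT → GC → LF

Visit UQ
UQ → ZJ
ZJ → NU
NU → LU
LU → HQ
HQ → HU
HU → IL
IL → WJ
WJ → WG
WJ → NT
NT → NC
NT → CO
LU → GJ
GJ → WP
GJ → OT
GJ → GC
NU → LF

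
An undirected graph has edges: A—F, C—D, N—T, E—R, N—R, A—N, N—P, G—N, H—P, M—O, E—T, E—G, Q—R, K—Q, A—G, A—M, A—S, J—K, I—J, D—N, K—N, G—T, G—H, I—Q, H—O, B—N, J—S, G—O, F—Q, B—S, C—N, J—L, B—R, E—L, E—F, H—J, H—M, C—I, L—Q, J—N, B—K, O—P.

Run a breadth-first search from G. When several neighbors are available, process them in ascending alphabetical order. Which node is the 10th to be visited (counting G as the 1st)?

Visit G; enqueue A, E, H, N, O, T → queue [A, E, H, N, O, T]
Visit A; enqueue F, M, S → queue [E, H, N, O, T, F, M, S]
Visit E; enqueue L, R → queue [H, N, O, T, F, M, S, L, R]
Visit H; enqueue J, P → queue [N, O, T, F, M, S, L, R, J, P]
Visit N; enqueue B, C, D, K → queue [O, T, F, M, S, L, R, J, P, B, C, D, K]
Visit O → queue [T, F, M, S, L, R, J, P, B, C, D, K]
Visit T → queue [F, M, S, L, R, J, P, B, C, D, K]
Visit F; enqueue Q → queue [M, S, L, R, J, P, B, C, D, K, Q]
Visit M → queue [S, L, R, J, P, B, C, D, K, Q]
Visit S → queue [L, R, J, P, B, C, D, K, Q]
Visit L → queue [R, J, P, B, C, D, K, Q]
Visit R → queue [J, P, B, C, D, K, Q]
Visit J; enqueue I → queue [P, B, C, D, K, Q, I]
Visit P → queue [B, C, D, K, Q, I]
Visit B → queue [C, D, K, Q, I]
Visit C → queue [D, K, Q, I]
Visit D → queue [K, Q, I]
Visit K → queue [Q, I]
Visit Q → queue [I]
Visit I → queue []

Visit order: G, A, E, H, N, O, T, F, M, S, L, R, J, P, B, C, D, K, Q, I

S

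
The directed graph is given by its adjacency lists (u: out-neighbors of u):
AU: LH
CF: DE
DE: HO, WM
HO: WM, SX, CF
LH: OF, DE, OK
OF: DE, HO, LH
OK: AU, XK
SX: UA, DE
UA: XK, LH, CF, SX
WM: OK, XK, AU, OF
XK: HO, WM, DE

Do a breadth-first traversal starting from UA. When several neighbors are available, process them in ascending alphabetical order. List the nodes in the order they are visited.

UA, CF, LH, SX, XK, DE, OF, OK, HO, WM, AU

Visit UA; enqueue CF, LH, SX, XK → queue [CF, LH, SX, XK]
Visit CF; enqueue DE → queue [LH, SX, XK, DE]
Visit LH; enqueue OF, OK → queue [SX, XK, DE, OF, OK]
Visit SX → queue [XK, DE, OF, OK]
Visit XK; enqueue HO, WM → queue [DE, OF, OK, HO, WM]
Visit DE → queue [OF, OK, HO, WM]
Visit OF → queue [OK, HO, WM]
Visit OK; enqueue AU → queue [HO, WM, AU]
Visit HO → queue [WM, AU]
Visit WM → queue [AU]
Visit AU → queue []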